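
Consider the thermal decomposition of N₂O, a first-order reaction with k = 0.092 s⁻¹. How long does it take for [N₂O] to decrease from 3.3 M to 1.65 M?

7.534 s

Step 1: For first-order: t = ln([N₂O]₀/[N₂O])/k
Step 2: t = ln(3.3/1.65)/0.092
Step 3: t = ln(2)/0.092
Step 4: t = 0.6931/0.092 = 7.534 s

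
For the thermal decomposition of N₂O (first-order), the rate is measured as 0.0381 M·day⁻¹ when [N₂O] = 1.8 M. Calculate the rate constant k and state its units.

0.02117 day⁻¹

Step 1: rate = k[N₂O]^1, so k = rate / [N₂O]^1.
Step 2: k = 0.0381 / (1.8)^1 = 0.0381 / 1.8.
Step 3: k = 0.02117 day⁻¹.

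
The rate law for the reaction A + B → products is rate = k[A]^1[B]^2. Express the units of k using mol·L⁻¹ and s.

(mol·L⁻¹)⁻²·s⁻¹

Step 1: Overall order = 1 + 2 = 3.
Step 2: rate has units mol·L⁻¹·s⁻¹; [A]^1[B]^2 has units (mol·L⁻¹)^3.
Step 3: k = rate/([A]^1[B]^2), so units of k = (mol·L⁻¹)^(1-3)·s⁻¹ = (mol·L⁻¹)⁻²·s⁻¹.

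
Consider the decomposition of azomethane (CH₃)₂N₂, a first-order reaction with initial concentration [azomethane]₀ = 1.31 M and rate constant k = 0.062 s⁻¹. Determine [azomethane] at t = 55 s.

0.04328 M

Step 1: For a first-order reaction: [azomethane] = [azomethane]₀ × e^(-kt)
Step 2: [azomethane] = 1.31 × e^(-0.062 × 55)
Step 3: [azomethane] = 1.31 × e^(-3.41)
Step 4: [azomethane] = 1.31 × 0.0330412 = 0.04328 M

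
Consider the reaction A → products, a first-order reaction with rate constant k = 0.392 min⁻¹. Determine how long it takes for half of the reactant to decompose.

1.768 min

Step 1: For a first-order reaction, t₁/₂ = ln(2)/k
Step 2: t₁/₂ = ln(2)/0.392
Step 3: t₁/₂ = 0.6931/0.392 = 1.768 min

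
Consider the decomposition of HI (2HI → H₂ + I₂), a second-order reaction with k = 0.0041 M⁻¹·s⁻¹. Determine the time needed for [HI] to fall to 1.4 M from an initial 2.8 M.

87.11 s

Step 1: For second-order: t = (1/[HI] - 1/[HI]₀)/k
Step 2: t = (1/1.4 - 1/2.8)/0.0041
Step 3: t = (0.7143 - 0.3571)/0.0041
Step 4: t = 0.3571/0.0041 = 87.11 s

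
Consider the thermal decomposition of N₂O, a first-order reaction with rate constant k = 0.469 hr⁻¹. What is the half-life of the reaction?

1.478 hr

Step 1: For a first-order reaction, t₁/₂ = ln(2)/k
Step 2: t₁/₂ = ln(2)/0.469
Step 3: t₁/₂ = 0.6931/0.469 = 1.478 hr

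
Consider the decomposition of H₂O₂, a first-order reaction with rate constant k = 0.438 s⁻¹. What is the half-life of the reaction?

1.583 s

Step 1: For a first-order reaction, t₁/₂ = ln(2)/k
Step 2: t₁/₂ = ln(2)/0.438
Step 3: t₁/₂ = 0.6931/0.438 = 1.583 s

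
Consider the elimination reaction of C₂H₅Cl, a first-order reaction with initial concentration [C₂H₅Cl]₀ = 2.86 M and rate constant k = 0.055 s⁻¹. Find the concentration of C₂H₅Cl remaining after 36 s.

0.3949 M

Step 1: For a first-order reaction: [C₂H₅Cl] = [C₂H₅Cl]₀ × e^(-kt)
Step 2: [C₂H₅Cl] = 2.86 × e^(-0.055 × 36)
Step 3: [C₂H₅Cl] = 2.86 × e^(-1.98)
Step 4: [C₂H₅Cl] = 2.86 × 0.138069 = 0.3949 M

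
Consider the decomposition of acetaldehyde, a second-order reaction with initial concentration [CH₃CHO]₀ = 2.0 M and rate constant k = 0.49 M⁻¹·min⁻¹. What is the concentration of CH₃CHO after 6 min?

0.2907 M

Step 1: For a second-order reaction: 1/[CH₃CHO] = 1/[CH₃CHO]₀ + kt
Step 2: 1/[CH₃CHO] = 1/2.0 + 0.49 × 6
Step 3: 1/[CH₃CHO] = 0.5 + 2.94 = 3.44
Step 4: [CH₃CHO] = 1/3.44 = 0.2907 M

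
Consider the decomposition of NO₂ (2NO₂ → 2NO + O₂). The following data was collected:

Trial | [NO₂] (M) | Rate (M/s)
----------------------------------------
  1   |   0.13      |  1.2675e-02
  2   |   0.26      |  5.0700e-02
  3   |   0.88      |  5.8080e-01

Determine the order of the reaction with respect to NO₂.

second order (2)

Step 1: Compare trials to find order n where rate₂/rate₁ = ([NO₂]₂/[NO₂]₁)^n
Step 2: rate₂/rate₁ = 5.0700e-02/1.2675e-02 = 4
Step 3: [NO₂]₂/[NO₂]₁ = 0.26/0.13 = 2
Step 4: n = ln(4)/ln(2) = 2.00 ≈ 2
Step 5: The reaction is second order in NO₂.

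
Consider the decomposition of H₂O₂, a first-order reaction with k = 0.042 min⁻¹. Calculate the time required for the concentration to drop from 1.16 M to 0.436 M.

23.3 min

Step 1: For first-order: t = ln([H₂O₂]₀/[H₂O₂])/k
Step 2: t = ln(1.16/0.436)/0.042
Step 3: t = ln(2.661)/0.042
Step 4: t = 0.9785/0.042 = 23.3 min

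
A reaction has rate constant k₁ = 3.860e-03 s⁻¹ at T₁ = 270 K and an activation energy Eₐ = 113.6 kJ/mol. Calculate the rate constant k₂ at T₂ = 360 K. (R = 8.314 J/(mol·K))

1.205e+03 s⁻¹

Step 1: Use the two-temperature Arrhenius form: ln(k₂/k₁) = -Eₐ/R × (1/T₂ - 1/T₁)
Step 2: Convert Eₐ to J/mol: 113.6 kJ/mol = 113600 J/mol
Step 3: 1/T₂ - 1/T₁ = 1/360 - 1/270 = -9.259259e-04 K⁻¹
Step 4: ln(k₂/k₁) = -113600/8.314 × -9.259259e-04 = 12.65157
Step 5: k₂ = k₁ × exp(12.65157) = 3.860e-03 × 3.12253e+05 = 1.205e+03 s⁻¹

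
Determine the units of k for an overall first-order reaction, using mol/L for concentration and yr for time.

yr⁻¹

Step 1: For overall order n, rate = k × (concentration)^n.
Step 2: Rate has units mol/L·yr⁻¹; concentration term has units (mol/L)^1.
Step 3: k = rate / (concentration)^n, so units of k = (mol/L)^(1-1)·yr⁻¹ = yr⁻¹.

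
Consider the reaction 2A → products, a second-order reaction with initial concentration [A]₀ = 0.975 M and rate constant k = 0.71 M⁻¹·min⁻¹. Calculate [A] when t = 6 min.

0.1892 M

Step 1: For a second-order reaction: 1/[A] = 1/[A]₀ + kt
Step 2: 1/[A] = 1/0.975 + 0.71 × 6
Step 3: 1/[A] = 1.026 + 4.26 = 5.286
Step 4: [A] = 1/5.286 = 0.1892 M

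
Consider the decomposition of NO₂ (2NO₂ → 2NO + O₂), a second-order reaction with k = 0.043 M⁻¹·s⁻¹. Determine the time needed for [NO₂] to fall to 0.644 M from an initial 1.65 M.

22.02 s

Step 1: For second-order: t = (1/[NO₂] - 1/[NO₂]₀)/k
Step 2: t = (1/0.644 - 1/1.65)/0.043
Step 3: t = (1.553 - 0.6061)/0.043
Step 4: t = 0.9467/0.043 = 22.02 s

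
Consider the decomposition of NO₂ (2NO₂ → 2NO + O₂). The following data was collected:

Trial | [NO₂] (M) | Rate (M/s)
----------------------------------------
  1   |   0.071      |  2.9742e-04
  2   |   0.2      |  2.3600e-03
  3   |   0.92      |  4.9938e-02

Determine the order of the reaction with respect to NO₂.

second order (2)

Step 1: Compare trials to find order n where rate₂/rate₁ = ([NO₂]₂/[NO₂]₁)^n
Step 2: rate₂/rate₁ = 2.3600e-03/2.9742e-04 = 7.935
Step 3: [NO₂]₂/[NO₂]₁ = 0.2/0.071 = 2.817
Step 4: n = ln(7.935)/ln(2.817) = 2.00 ≈ 2
Step 5: The reaction is second order in NO₂.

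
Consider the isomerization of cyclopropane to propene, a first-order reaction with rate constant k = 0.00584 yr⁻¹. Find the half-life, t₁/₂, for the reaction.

118.7 yr

Step 1: For a first-order reaction, t₁/₂ = ln(2)/k
Step 2: t₁/₂ = ln(2)/0.00584
Step 3: t₁/₂ = 0.6931/0.00584 = 118.7 yr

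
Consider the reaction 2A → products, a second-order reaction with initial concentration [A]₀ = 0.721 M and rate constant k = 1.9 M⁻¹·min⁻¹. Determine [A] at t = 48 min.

0.0108 M

Step 1: For a second-order reaction: 1/[A] = 1/[A]₀ + kt
Step 2: 1/[A] = 1/0.721 + 1.9 × 48
Step 3: 1/[A] = 1.387 + 91.2 = 92.59
Step 4: [A] = 1/92.59 = 0.0108 M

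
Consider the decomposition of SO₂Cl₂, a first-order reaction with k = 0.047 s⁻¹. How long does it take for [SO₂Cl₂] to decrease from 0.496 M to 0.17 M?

22.78 s

Step 1: For first-order: t = ln([SO₂Cl₂]₀/[SO₂Cl₂])/k
Step 2: t = ln(0.496/0.17)/0.047
Step 3: t = ln(2.918)/0.047
Step 4: t = 1.071/0.047 = 22.78 s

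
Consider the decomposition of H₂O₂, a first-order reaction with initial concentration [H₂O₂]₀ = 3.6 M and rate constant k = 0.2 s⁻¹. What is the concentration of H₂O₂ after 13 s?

0.2674 M

Step 1: For a first-order reaction: [H₂O₂] = [H₂O₂]₀ × e^(-kt)
Step 2: [H₂O₂] = 3.6 × e^(-0.2 × 13)
Step 3: [H₂O₂] = 3.6 × e^(-2.6)
Step 4: [H₂O₂] = 3.6 × 0.0742736 = 0.2674 M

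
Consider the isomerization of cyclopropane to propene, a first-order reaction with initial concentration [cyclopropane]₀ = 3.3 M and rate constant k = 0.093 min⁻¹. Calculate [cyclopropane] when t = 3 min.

2.497 M

Step 1: For a first-order reaction: [cyclopropane] = [cyclopropane]₀ × e^(-kt)
Step 2: [cyclopropane] = 3.3 × e^(-0.093 × 3)
Step 3: [cyclopropane] = 3.3 × e^(-0.279)
Step 4: [cyclopropane] = 3.3 × 0.75654 = 2.497 M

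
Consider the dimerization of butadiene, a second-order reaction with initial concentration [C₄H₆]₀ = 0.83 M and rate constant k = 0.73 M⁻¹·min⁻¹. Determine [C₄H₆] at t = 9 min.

0.1286 M

Step 1: For a second-order reaction: 1/[C₄H₆] = 1/[C₄H₆]₀ + kt
Step 2: 1/[C₄H₆] = 1/0.83 + 0.73 × 9
Step 3: 1/[C₄H₆] = 1.205 + 6.57 = 7.775
Step 4: [C₄H₆] = 1/7.775 = 0.1286 M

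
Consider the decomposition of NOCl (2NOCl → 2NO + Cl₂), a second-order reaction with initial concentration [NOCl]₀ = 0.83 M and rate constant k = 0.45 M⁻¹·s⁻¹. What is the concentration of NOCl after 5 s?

0.2895 M

Step 1: For a second-order reaction: 1/[NOCl] = 1/[NOCl]₀ + kt
Step 2: 1/[NOCl] = 1/0.83 + 0.45 × 5
Step 3: 1/[NOCl] = 1.205 + 2.25 = 3.455
Step 4: [NOCl] = 1/3.455 = 0.2895 M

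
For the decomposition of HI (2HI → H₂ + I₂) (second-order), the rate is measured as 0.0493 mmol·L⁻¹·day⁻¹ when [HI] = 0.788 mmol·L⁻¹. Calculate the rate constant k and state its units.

0.0794 (mmol·L⁻¹)⁻¹·day⁻¹

Step 1: rate = k[HI]^2, so k = rate / [HI]^2.
Step 2: k = 0.0493 / (0.788)^2 = 0.0493 / 0.6209.
Step 3: k = 0.0794 (mmol·L⁻¹)⁻¹·day⁻¹.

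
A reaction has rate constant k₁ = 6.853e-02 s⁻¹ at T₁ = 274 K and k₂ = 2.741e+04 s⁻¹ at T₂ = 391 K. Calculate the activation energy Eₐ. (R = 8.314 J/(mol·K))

98.2 kJ/mol

Step 1: Use the two-temperature Arrhenius form: ln(k₂/k₁) = -Eₐ/R × (1/T₂ - 1/T₁)
Step 2: ln(k₂/k₁) = ln(2.741e+04/6.853e-02) = ln(399971) = 12.8991
Step 3: 1/T₂ - 1/T₁ = 1/391 - 1/274 = -1.092090e-03 K⁻¹
Step 4: Eₐ = -R × ln(k₂/k₁) / (1/T₂ - 1/T₁) = -8.314 × 12.8991 / -1.092090e-03
Step 5: Eₐ = 9.8200e+04 J/mol = 98.2 kJ/mol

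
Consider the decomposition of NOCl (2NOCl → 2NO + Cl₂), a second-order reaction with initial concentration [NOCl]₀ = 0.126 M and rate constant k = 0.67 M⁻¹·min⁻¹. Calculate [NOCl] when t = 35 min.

0.03186 M

Step 1: For a second-order reaction: 1/[NOCl] = 1/[NOCl]₀ + kt
Step 2: 1/[NOCl] = 1/0.126 + 0.67 × 35
Step 3: 1/[NOCl] = 7.937 + 23.45 = 31.39
Step 4: [NOCl] = 1/31.39 = 0.03186 M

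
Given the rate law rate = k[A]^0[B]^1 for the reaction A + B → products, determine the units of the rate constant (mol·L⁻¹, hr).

hr⁻¹

Step 1: Overall order = 0 + 1 = 1.
Step 2: rate has units mol·L⁻¹·hr⁻¹; [A]^0[B]^1 has units (mol·L⁻¹)^1.
Step 3: k = rate/([A]^0[B]^1), so units of k = (mol·L⁻¹)^(1-1)·hr⁻¹ = hr⁻¹.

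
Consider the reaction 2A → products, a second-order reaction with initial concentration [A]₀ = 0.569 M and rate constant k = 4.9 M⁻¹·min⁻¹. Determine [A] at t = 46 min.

0.004402 M

Step 1: For a second-order reaction: 1/[A] = 1/[A]₀ + kt
Step 2: 1/[A] = 1/0.569 + 4.9 × 46
Step 3: 1/[A] = 1.757 + 225.4 = 227.2
Step 4: [A] = 1/227.2 = 0.004402 M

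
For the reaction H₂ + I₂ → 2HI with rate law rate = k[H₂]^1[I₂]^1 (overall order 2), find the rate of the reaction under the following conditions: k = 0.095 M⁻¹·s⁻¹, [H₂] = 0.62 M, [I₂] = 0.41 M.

0.02415 M/s

Step 1: The rate law is rate = k[H₂]^1[I₂]^1, overall order = 1+1 = 2
Step 2: Substitute values: rate = 0.095 × (0.62)^1 × (0.41)^1
Step 3: rate = 0.095 × 0.62 × 0.41 = 0.024149 M/s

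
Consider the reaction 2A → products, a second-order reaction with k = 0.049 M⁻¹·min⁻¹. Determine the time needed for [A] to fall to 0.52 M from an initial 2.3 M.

30.37 min

Step 1: For second-order: t = (1/[A] - 1/[A]₀)/k
Step 2: t = (1/0.52 - 1/2.3)/0.049
Step 3: t = (1.923 - 0.4348)/0.049
Step 4: t = 1.488/0.049 = 30.37 min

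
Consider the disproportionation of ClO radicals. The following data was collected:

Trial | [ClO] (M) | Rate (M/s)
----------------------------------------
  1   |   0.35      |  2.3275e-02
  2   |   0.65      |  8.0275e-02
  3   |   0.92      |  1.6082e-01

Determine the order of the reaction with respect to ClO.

second order (2)

Step 1: Compare trials to find order n where rate₂/rate₁ = ([ClO]₂/[ClO]₁)^n
Step 2: rate₂/rate₁ = 8.0275e-02/2.3275e-02 = 3.449
Step 3: [ClO]₂/[ClO]₁ = 0.65/0.35 = 1.857
Step 4: n = ln(3.449)/ln(1.857) = 2.00 ≈ 2
Step 5: The reaction is second order in ClO.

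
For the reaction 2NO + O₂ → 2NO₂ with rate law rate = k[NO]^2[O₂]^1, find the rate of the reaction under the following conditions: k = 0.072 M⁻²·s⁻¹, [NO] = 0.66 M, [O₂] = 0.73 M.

0.0229 M/s

Step 1: The rate law is rate = k[NO]^2[O₂]^1
Step 2: Substitute: rate = 0.072 × (0.66)^2 × (0.73)^1
Step 3: rate = 0.072 × 0.4356 × 0.73 = 0.0228951 M/s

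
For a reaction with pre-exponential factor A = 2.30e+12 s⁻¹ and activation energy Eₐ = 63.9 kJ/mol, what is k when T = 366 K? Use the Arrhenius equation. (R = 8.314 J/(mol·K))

1.74e+03 s⁻¹

Step 1: Use the Arrhenius equation: k = A × exp(-Eₐ/RT)
Step 2: Convert Eₐ to J/mol: 63.9 kJ/mol = 63900 J/mol
Step 3: Calculate the exponent: -Eₐ/(RT) = -63900/(8.314 × 366) = -20.99954
Step 4: k = 2.30e+12 × exp(-20.99954)
Step 5: k = 2.30e+12 × 7.58605e-10 = 1.7448e+03 s⁻¹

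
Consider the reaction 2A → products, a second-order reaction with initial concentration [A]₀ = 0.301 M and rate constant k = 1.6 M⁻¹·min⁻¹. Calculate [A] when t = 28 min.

0.02078 M

Step 1: For a second-order reaction: 1/[A] = 1/[A]₀ + kt
Step 2: 1/[A] = 1/0.301 + 1.6 × 28
Step 3: 1/[A] = 3.322 + 44.8 = 48.12
Step 4: [A] = 1/48.12 = 0.02078 M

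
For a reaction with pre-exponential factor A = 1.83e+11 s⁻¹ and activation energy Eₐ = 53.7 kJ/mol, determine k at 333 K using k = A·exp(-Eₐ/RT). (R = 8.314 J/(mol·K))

6.90e+02 s⁻¹

Step 1: Use the Arrhenius equation: k = A × exp(-Eₐ/RT)
Step 2: Convert Eₐ to J/mol: 53.7 kJ/mol = 53700 J/mol
Step 3: Calculate the exponent: -Eₐ/(RT) = -53700/(8.314 × 333) = -19.39635
Step 4: k = 1.83e+11 × exp(-19.39635)
Step 5: k = 1.83e+11 × 3.76940e-09 = 6.8980e+02 s⁻¹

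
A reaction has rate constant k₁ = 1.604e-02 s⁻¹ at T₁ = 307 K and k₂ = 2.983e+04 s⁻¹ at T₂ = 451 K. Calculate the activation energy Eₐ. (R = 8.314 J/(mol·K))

115.4 kJ/mol

Step 1: Use the two-temperature Arrhenius form: ln(k₂/k₁) = -Eₐ/R × (1/T₂ - 1/T₁)
Step 2: ln(k₂/k₁) = ln(2.983e+04/1.604e-02) = ln(1.85973e+06) = 14.4359
Step 3: 1/T₂ - 1/T₁ = 1/451 - 1/307 = -1.040034e-03 K⁻¹
Step 4: Eₐ = -R × ln(k₂/k₁) / (1/T₂ - 1/T₁) = -8.314 × 14.4359 / -1.040034e-03
Step 5: Eₐ = 1.1540e+05 J/mol = 115.4 kJ/mol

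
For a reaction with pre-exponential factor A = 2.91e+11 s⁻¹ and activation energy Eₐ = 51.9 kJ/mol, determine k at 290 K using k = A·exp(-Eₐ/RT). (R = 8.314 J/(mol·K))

1.30e+02 s⁻¹

Step 1: Use the Arrhenius equation: k = A × exp(-Eₐ/RT)
Step 2: Convert Eₐ to J/mol: 51.9 kJ/mol = 51900 J/mol
Step 3: Calculate the exponent: -Eₐ/(RT) = -51900/(8.314 × 290) = -21.52580
Step 4: k = 2.91e+11 × exp(-21.52580)
Step 5: k = 2.91e+11 × 4.48192e-10 = 1.3042e+02 s⁻¹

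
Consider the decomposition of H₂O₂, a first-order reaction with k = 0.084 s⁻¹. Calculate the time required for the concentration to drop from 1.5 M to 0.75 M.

8.252 s

Step 1: For first-order: t = ln([H₂O₂]₀/[H₂O₂])/k
Step 2: t = ln(1.5/0.75)/0.084
Step 3: t = ln(2)/0.084
Step 4: t = 0.6931/0.084 = 8.252 s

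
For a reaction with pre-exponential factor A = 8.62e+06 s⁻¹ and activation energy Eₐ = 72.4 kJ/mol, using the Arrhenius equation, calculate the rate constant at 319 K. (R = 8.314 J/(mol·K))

1.20e-05 s⁻¹

Step 1: Use the Arrhenius equation: k = A × exp(-Eₐ/RT)
Step 2: Convert Eₐ to J/mol: 72.4 kJ/mol = 72400 J/mol
Step 3: Calculate the exponent: -Eₐ/(RT) = -72400/(8.314 × 319) = -27.29844
Step 4: k = 8.62e+06 × exp(-27.29844)
Step 5: k = 8.62e+06 × 1.39456e-12 = 1.2021e-05 s⁻¹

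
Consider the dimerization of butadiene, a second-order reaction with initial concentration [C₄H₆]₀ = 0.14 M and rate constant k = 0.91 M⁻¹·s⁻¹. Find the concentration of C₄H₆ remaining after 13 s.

0.05271 M

Step 1: For a second-order reaction: 1/[C₄H₆] = 1/[C₄H₆]₀ + kt
Step 2: 1/[C₄H₆] = 1/0.14 + 0.91 × 13
Step 3: 1/[C₄H₆] = 7.143 + 11.83 = 18.97
Step 4: [C₄H₆] = 1/18.97 = 0.05271 M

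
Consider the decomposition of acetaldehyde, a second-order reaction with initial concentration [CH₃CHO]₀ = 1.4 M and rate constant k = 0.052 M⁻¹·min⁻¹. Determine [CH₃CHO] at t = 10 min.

0.8102 M

Step 1: For a second-order reaction: 1/[CH₃CHO] = 1/[CH₃CHO]₀ + kt
Step 2: 1/[CH₃CHO] = 1/1.4 + 0.052 × 10
Step 3: 1/[CH₃CHO] = 0.7143 + 0.52 = 1.234
Step 4: [CH₃CHO] = 1/1.234 = 0.8102 M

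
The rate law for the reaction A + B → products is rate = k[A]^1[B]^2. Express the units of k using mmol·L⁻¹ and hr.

(mmol·L⁻¹)⁻²·hr⁻¹

Step 1: Overall order = 1 + 2 = 3.
Step 2: rate has units mmol·L⁻¹·hr⁻¹; [A]^1[B]^2 has units (mmol·L⁻¹)^3.
Step 3: k = rate/([A]^1[B]^2), so units of k = (mmol·L⁻¹)^(1-3)·hr⁻¹ = (mmol·L⁻¹)⁻²·hr⁻¹.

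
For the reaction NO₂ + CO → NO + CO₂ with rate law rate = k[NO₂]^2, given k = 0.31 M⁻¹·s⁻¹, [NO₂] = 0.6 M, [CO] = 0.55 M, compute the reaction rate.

0.1116 M/s

Step 1: The rate law is rate = k[NO₂]^2
Step 2: Note that the rate does not depend on [CO] (zero order in CO).
Step 3: rate = 0.31 × (0.6)^2 = 0.1116 M/s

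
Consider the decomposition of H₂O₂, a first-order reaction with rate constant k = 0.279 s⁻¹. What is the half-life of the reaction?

2.484 s

Step 1: For a first-order reaction, t₁/₂ = ln(2)/k
Step 2: t₁/₂ = ln(2)/0.279
Step 3: t₁/₂ = 0.6931/0.279 = 2.484 s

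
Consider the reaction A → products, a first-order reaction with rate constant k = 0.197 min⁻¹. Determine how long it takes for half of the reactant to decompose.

3.519 min

Step 1: For a first-order reaction, t₁/₂ = ln(2)/k
Step 2: t₁/₂ = ln(2)/0.197
Step 3: t₁/₂ = 0.6931/0.197 = 3.519 min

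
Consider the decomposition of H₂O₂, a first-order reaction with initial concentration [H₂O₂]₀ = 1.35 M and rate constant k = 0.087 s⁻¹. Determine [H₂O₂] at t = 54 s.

0.0123 M

Step 1: For a first-order reaction: [H₂O₂] = [H₂O₂]₀ × e^(-kt)
Step 2: [H₂O₂] = 1.35 × e^(-0.087 × 54)
Step 3: [H₂O₂] = 1.35 × e^(-4.698)
Step 4: [H₂O₂] = 1.35 × 0.00911349 = 0.0123 M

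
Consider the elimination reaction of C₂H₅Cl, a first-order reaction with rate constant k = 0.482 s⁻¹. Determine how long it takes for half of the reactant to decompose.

1.438 s

Step 1: For a first-order reaction, t₁/₂ = ln(2)/k
Step 2: t₁/₂ = ln(2)/0.482
Step 3: t₁/₂ = 0.6931/0.482 = 1.438 s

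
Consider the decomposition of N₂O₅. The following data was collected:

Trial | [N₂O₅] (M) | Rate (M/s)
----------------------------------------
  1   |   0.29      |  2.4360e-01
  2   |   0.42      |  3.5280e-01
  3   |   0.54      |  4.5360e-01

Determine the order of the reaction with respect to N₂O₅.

first order (1)

Step 1: Compare trials to find order n where rate₂/rate₁ = ([N₂O₅]₂/[N₂O₅]₁)^n
Step 2: rate₂/rate₁ = 3.5280e-01/2.4360e-01 = 1.448
Step 3: [N₂O₅]₂/[N₂O₅]₁ = 0.42/0.29 = 1.448
Step 4: n = ln(1.448)/ln(1.448) = 1.00 ≈ 1
Step 5: The reaction is first order in N₂O₅.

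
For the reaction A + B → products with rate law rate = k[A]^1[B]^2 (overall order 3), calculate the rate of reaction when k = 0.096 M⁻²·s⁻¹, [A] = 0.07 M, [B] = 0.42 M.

0.001185 M/s

Step 1: The rate law is rate = k[A]^1[B]^2, overall order = 1+2 = 3
Step 2: Substitute values: rate = 0.096 × (0.07)^1 × (0.42)^2
Step 3: rate = 0.096 × 0.07 × 0.1764 = 0.00118541 M/s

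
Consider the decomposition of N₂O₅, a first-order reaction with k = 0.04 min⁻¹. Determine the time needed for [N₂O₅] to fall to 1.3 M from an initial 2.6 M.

17.33 min

Step 1: For first-order: t = ln([N₂O₅]₀/[N₂O₅])/k
Step 2: t = ln(2.6/1.3)/0.04
Step 3: t = ln(2)/0.04
Step 4: t = 0.6931/0.04 = 17.33 min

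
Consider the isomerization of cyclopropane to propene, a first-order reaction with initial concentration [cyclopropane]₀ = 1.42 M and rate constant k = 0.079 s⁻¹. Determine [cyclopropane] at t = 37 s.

0.07636 M

Step 1: For a first-order reaction: [cyclopropane] = [cyclopropane]₀ × e^(-kt)
Step 2: [cyclopropane] = 1.42 × e^(-0.079 × 37)
Step 3: [cyclopropane] = 1.42 × e^(-2.923)
Step 4: [cyclopropane] = 1.42 × 0.0537721 = 0.07636 M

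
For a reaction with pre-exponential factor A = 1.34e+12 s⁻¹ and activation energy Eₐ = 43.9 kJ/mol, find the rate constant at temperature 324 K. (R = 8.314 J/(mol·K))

1.12e+05 s⁻¹

Step 1: Use the Arrhenius equation: k = A × exp(-Eₐ/RT)
Step 2: Convert Eₐ to J/mol: 43.9 kJ/mol = 43900 J/mol
Step 3: Calculate the exponent: -Eₐ/(RT) = -43900/(8.314 × 324) = -16.29707
Step 4: k = 1.34e+12 × exp(-16.29707)
Step 5: k = 1.34e+12 × 8.36127e-08 = 1.1204e+05 s⁻¹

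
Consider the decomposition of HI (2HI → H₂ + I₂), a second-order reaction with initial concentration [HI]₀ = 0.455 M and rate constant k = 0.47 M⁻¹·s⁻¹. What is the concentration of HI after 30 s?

0.06136 M

Step 1: For a second-order reaction: 1/[HI] = 1/[HI]₀ + kt
Step 2: 1/[HI] = 1/0.455 + 0.47 × 30
Step 3: 1/[HI] = 2.198 + 14.1 = 16.3
Step 4: [HI] = 1/16.3 = 0.06136 M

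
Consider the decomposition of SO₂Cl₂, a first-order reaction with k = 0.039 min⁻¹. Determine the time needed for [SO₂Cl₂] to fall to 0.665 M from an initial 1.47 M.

20.34 min

Step 1: For first-order: t = ln([SO₂Cl₂]₀/[SO₂Cl₂])/k
Step 2: t = ln(1.47/0.665)/0.039
Step 3: t = ln(2.211)/0.039
Step 4: t = 0.7932/0.039 = 20.34 min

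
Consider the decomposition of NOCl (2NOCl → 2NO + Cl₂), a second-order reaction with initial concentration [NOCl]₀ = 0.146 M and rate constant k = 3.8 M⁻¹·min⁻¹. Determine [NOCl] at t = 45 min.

0.005623 M

Step 1: For a second-order reaction: 1/[NOCl] = 1/[NOCl]₀ + kt
Step 2: 1/[NOCl] = 1/0.146 + 3.8 × 45
Step 3: 1/[NOCl] = 6.849 + 171 = 177.8
Step 4: [NOCl] = 1/177.8 = 0.005623 M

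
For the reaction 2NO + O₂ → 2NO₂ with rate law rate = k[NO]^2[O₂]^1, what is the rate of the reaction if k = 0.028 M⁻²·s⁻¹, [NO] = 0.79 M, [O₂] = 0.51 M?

0.008912 M/s

Step 1: The rate law is rate = k[NO]^2[O₂]^1
Step 2: Substitute: rate = 0.028 × (0.79)^2 × (0.51)^1
Step 3: rate = 0.028 × 0.6241 × 0.51 = 0.00891215 M/s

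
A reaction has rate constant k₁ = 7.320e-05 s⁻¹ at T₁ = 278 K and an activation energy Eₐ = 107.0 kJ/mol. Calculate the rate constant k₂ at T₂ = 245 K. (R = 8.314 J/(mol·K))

1.434e-07 s⁻¹

Step 1: Use the two-temperature Arrhenius form: ln(k₂/k₁) = -Eₐ/R × (1/T₂ - 1/T₁)
Step 2: Convert Eₐ to J/mol: 107.0 kJ/mol = 107000 J/mol
Step 3: 1/T₂ - 1/T₁ = 1/245 - 1/278 = 4.845104e-04 K⁻¹
Step 4: ln(k₂/k₁) = -107000/8.314 × 4.845104e-04 = -6.23558
Step 5: k₂ = k₁ × exp(-6.23558) = 7.320e-05 × 1.95849e-03 = 1.434e-07 s⁻¹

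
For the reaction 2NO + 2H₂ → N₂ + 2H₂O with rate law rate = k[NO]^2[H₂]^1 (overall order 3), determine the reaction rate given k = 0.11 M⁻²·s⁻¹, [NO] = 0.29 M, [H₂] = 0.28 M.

0.00259 M/s

Step 1: The rate law is rate = k[NO]^2[H₂]^1, overall order = 2+1 = 3
Step 2: Substitute values: rate = 0.11 × (0.29)^2 × (0.28)^1
Step 3: rate = 0.11 × 0.0841 × 0.28 = 0.00259028 M/s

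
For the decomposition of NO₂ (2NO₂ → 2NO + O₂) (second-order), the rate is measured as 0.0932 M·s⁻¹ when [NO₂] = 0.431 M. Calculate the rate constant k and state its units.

0.5017 M⁻¹·s⁻¹

Step 1: rate = k[NO₂]^2, so k = rate / [NO₂]^2.
Step 2: k = 0.0932 / (0.431)^2 = 0.0932 / 0.1858.
Step 3: k = 0.5017 M⁻¹·s⁻¹.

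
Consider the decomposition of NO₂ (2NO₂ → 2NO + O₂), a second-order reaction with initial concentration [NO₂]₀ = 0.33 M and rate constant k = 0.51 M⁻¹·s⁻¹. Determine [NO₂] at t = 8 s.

0.1406 M

Step 1: For a second-order reaction: 1/[NO₂] = 1/[NO₂]₀ + kt
Step 2: 1/[NO₂] = 1/0.33 + 0.51 × 8
Step 3: 1/[NO₂] = 3.03 + 4.08 = 7.11
Step 4: [NO₂] = 1/7.11 = 0.1406 M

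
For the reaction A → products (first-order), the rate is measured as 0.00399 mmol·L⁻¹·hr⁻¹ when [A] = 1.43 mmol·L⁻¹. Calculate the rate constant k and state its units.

0.00279 hr⁻¹

Step 1: rate = k[A]^1, so k = rate / [A]^1.
Step 2: k = 0.00399 / (1.43)^1 = 0.00399 / 1.43.
Step 3: k = 0.00279 hr⁻¹.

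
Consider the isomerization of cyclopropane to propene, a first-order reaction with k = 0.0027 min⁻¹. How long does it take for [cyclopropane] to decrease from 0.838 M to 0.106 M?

765.8 min

Step 1: For first-order: t = ln([cyclopropane]₀/[cyclopropane])/k
Step 2: t = ln(0.838/0.106)/0.0027
Step 3: t = ln(7.906)/0.0027
Step 4: t = 2.068/0.0027 = 765.8 min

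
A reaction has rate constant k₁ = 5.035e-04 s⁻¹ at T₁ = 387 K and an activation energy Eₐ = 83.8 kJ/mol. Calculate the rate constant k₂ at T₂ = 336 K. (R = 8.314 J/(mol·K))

9.663e-06 s⁻¹

Step 1: Use the two-temperature Arrhenius form: ln(k₂/k₁) = -Eₐ/R × (1/T₂ - 1/T₁)
Step 2: Convert Eₐ to J/mol: 83.8 kJ/mol = 83800 J/mol
Step 3: 1/T₂ - 1/T₁ = 1/336 - 1/387 = 3.922111e-04 K⁻¹
Step 4: ln(k₂/k₁) = -83800/8.314 × 3.922111e-04 = -3.95325
Step 5: k₂ = k₁ × exp(-3.95325) = 5.035e-04 × 1.91922e-02 = 9.663e-06 s⁻¹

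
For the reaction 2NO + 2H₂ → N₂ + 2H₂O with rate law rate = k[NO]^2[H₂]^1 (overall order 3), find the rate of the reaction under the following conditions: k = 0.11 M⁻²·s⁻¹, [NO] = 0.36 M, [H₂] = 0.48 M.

0.006843 M/s

Step 1: The rate law is rate = k[NO]^2[H₂]^1, overall order = 2+1 = 3
Step 2: Substitute values: rate = 0.11 × (0.36)^2 × (0.48)^1
Step 3: rate = 0.11 × 0.1296 × 0.48 = 0.00684288 M/s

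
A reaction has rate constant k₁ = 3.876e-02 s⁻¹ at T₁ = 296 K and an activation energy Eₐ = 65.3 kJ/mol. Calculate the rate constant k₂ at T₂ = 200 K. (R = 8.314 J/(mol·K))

1.140e-07 s⁻¹

Step 1: Use the two-temperature Arrhenius form: ln(k₂/k₁) = -Eₐ/R × (1/T₂ - 1/T₁)
Step 2: Convert Eₐ to J/mol: 65.3 kJ/mol = 65300 J/mol
Step 3: 1/T₂ - 1/T₁ = 1/200 - 1/296 = 1.621622e-03 K⁻¹
Step 4: ln(k₂/k₁) = -65300/8.314 × 1.621622e-03 = -12.73658
Step 5: k₂ = k₁ × exp(-12.73658) = 3.876e-02 × 2.94153e-06 = 1.140e-07 s⁻¹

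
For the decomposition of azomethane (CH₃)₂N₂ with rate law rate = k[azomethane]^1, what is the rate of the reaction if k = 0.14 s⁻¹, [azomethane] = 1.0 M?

0.14 M/s

Step 1: Identify the rate law: rate = k[azomethane]^1
Step 2: Substitute values: rate = 0.14 × (1.0)^1
Step 3: Calculate: rate = 0.14 × 1 = 0.14 M/s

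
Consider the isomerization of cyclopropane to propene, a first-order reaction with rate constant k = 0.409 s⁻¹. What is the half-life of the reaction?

1.695 s

Step 1: For a first-order reaction, t₁/₂ = ln(2)/k
Step 2: t₁/₂ = ln(2)/0.409
Step 3: t₁/₂ = 0.6931/0.409 = 1.695 s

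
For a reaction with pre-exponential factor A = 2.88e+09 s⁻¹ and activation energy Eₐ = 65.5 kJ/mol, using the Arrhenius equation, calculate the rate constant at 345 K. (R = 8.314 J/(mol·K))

3.48e-01 s⁻¹

Step 1: Use the Arrhenius equation: k = A × exp(-Eₐ/RT)
Step 2: Convert Eₐ to J/mol: 65.5 kJ/mol = 65500 J/mol
Step 3: Calculate the exponent: -Eₐ/(RT) = -65500/(8.314 × 345) = -22.83559
Step 4: k = 2.88e+09 × exp(-22.83559)
Step 5: k = 2.88e+09 × 1.20957e-10 = 3.4836e-01 s⁻¹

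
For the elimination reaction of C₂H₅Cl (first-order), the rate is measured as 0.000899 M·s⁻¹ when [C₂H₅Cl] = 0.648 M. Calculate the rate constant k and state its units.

0.001387 s⁻¹

Step 1: rate = k[C₂H₅Cl]^1, so k = rate / [C₂H₅Cl]^1.
Step 2: k = 0.000899 / (0.648)^1 = 0.000899 / 0.648.
Step 3: k = 0.001387 s⁻¹.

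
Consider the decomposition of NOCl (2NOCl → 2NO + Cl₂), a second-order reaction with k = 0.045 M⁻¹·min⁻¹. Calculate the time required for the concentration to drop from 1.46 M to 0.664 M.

18.25 min

Step 1: For second-order: t = (1/[NOCl] - 1/[NOCl]₀)/k
Step 2: t = (1/0.664 - 1/1.46)/0.045
Step 3: t = (1.506 - 0.6849)/0.045
Step 4: t = 0.8211/0.045 = 18.25 min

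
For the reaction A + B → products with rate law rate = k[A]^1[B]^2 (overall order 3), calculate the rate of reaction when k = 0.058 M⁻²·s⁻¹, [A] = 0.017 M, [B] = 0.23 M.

5.216e-05 M/s

Step 1: The rate law is rate = k[A]^1[B]^2, overall order = 1+2 = 3
Step 2: Substitute values: rate = 0.058 × (0.017)^1 × (0.23)^2
Step 3: rate = 0.058 × 0.017 × 0.0529 = 5.21594e-05 M/s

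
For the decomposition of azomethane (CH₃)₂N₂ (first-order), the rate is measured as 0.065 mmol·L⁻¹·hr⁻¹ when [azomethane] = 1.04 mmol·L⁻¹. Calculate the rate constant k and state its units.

0.0625 hr⁻¹

Step 1: rate = k[azomethane]^1, so k = rate / [azomethane]^1.
Step 2: k = 0.065 / (1.04)^1 = 0.065 / 1.04.
Step 3: k = 0.0625 hr⁻¹.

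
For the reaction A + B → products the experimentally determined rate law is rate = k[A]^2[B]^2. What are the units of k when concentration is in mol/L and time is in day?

(mol/L)⁻³·day⁻¹

Step 1: Overall order = 2 + 2 = 4.
Step 2: rate has units mol/L·day⁻¹; [A]^2[B]^2 has units (mol/L)^4.
Step 3: k = rate/([A]^2[B]^2), so units of k = (mol/L)^(1-4)·day⁻¹ = (mol/L)⁻³·day⁻¹.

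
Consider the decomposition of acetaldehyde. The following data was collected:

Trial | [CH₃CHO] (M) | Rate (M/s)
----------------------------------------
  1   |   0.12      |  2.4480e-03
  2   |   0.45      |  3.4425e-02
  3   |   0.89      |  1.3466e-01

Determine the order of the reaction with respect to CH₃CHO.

second order (2)

Step 1: Compare trials to find order n where rate₂/rate₁ = ([CH₃CHO]₂/[CH₃CHO]₁)^n
Step 2: rate₂/rate₁ = 3.4425e-02/2.4480e-03 = 14.06
Step 3: [CH₃CHO]₂/[CH₃CHO]₁ = 0.45/0.12 = 3.75
Step 4: n = ln(14.06)/ln(3.75) = 2.00 ≈ 2
Step 5: The reaction is second order in CH₃CHO.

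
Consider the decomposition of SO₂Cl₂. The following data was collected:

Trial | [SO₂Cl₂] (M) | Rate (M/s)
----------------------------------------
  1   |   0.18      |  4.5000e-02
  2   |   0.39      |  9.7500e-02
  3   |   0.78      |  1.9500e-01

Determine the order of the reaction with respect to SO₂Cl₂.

first order (1)

Step 1: Compare trials to find order n where rate₂/rate₁ = ([SO₂Cl₂]₂/[SO₂Cl₂]₁)^n
Step 2: rate₂/rate₁ = 9.7500e-02/4.5000e-02 = 2.167
Step 3: [SO₂Cl₂]₂/[SO₂Cl₂]₁ = 0.39/0.18 = 2.167
Step 4: n = ln(2.167)/ln(2.167) = 1.00 ≈ 1
Step 5: The reaction is first order in SO₂Cl₂.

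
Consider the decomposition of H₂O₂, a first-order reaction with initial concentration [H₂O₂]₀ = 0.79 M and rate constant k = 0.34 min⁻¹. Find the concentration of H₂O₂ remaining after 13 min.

0.009507 M

Step 1: For a first-order reaction: [H₂O₂] = [H₂O₂]₀ × e^(-kt)
Step 2: [H₂O₂] = 0.79 × e^(-0.34 × 13)
Step 3: [H₂O₂] = 0.79 × e^(-4.42)
Step 4: [H₂O₂] = 0.79 × 0.0120342 = 0.009507 M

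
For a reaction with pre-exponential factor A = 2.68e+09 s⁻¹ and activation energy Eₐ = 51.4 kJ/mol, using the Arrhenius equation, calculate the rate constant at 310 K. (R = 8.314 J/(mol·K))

5.85e+00 s⁻¹

Step 1: Use the Arrhenius equation: k = A × exp(-Eₐ/RT)
Step 2: Convert Eₐ to J/mol: 51.4 kJ/mol = 51400 J/mol
Step 3: Calculate the exponent: -Eₐ/(RT) = -51400/(8.314 × 310) = -19.94304
Step 4: k = 2.68e+09 × exp(-19.94304)
Step 5: k = 2.68e+09 × 2.18196e-09 = 5.8477e+00 s⁻¹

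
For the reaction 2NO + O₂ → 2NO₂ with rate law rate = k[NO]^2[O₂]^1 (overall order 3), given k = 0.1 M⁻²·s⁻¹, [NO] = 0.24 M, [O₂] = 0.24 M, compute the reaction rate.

0.001382 M/s

Step 1: The rate law is rate = k[NO]^2[O₂]^1, overall order = 2+1 = 3
Step 2: Substitute values: rate = 0.1 × (0.24)^2 × (0.24)^1
Step 3: rate = 0.1 × 0.0576 × 0.24 = 0.0013824 M/s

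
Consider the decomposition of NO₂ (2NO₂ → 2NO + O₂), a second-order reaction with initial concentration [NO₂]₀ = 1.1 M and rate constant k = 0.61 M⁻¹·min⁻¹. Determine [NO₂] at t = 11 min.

0.1312 M

Step 1: For a second-order reaction: 1/[NO₂] = 1/[NO₂]₀ + kt
Step 2: 1/[NO₂] = 1/1.1 + 0.61 × 11
Step 3: 1/[NO₂] = 0.9091 + 6.71 = 7.619
Step 4: [NO₂] = 1/7.619 = 0.1312 M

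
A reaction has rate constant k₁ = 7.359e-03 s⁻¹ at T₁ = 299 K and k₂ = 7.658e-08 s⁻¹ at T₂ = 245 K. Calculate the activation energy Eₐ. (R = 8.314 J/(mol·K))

129.4 kJ/mol

Step 1: Use the two-temperature Arrhenius form: ln(k₂/k₁) = -Eₐ/R × (1/T₂ - 1/T₁)
Step 2: ln(k₂/k₁) = ln(7.658e-08/7.359e-03) = ln(1.04063e-05) = -11.4731
Step 3: 1/T₂ - 1/T₁ = 1/245 - 1/299 = 7.371510e-04 K⁻¹
Step 4: Eₐ = -R × ln(k₂/k₁) / (1/T₂ - 1/T₁) = -8.314 × -11.4731 / 7.371510e-04
Step 5: Eₐ = 1.2940e+05 J/mol = 129.4 kJ/mol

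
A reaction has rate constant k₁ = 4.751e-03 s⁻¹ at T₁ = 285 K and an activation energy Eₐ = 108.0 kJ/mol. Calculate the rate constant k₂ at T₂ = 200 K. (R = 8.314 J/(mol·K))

1.836e-11 s⁻¹

Step 1: Use the two-temperature Arrhenius form: ln(k₂/k₁) = -Eₐ/R × (1/T₂ - 1/T₁)
Step 2: Convert Eₐ to J/mol: 108.0 kJ/mol = 108000 J/mol
Step 3: 1/T₂ - 1/T₁ = 1/200 - 1/285 = 1.491228e-03 K⁻¹
Step 4: ln(k₂/k₁) = -108000/8.314 × 1.491228e-03 = -19.37126
Step 5: k₂ = k₁ × exp(-19.37126) = 4.751e-03 × 3.86517e-09 = 1.836e-11 s⁻¹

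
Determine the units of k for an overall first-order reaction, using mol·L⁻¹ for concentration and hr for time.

hr⁻¹

Step 1: For overall order n, rate = k × (concentration)^n.
Step 2: Rate has units mol·L⁻¹·hr⁻¹; concentration term has units (mol·L⁻¹)^1.
Step 3: k = rate / (concentration)^n, so units of k = (mol·L⁻¹)^(1-1)·hr⁻¹ = hr⁻¹.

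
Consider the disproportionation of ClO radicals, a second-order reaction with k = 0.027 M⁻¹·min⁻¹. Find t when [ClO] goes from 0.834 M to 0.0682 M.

498.7 min

Step 1: For second-order: t = (1/[ClO] - 1/[ClO]₀)/k
Step 2: t = (1/0.0682 - 1/0.834)/0.027
Step 3: t = (14.66 - 1.199)/0.027
Step 4: t = 13.46/0.027 = 498.7 min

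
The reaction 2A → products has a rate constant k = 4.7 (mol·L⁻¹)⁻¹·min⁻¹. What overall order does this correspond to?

second order (2)

Step 1: The units of k for an nth-order reaction are (concentration)^(1-n)·(time)⁻¹.
Step 2: Here k has units (mol·L⁻¹)⁻¹·min⁻¹, so the concentration exponent is -1.
Step 3: 1 - n = -1 ⇒ n = 2. The reaction is second order.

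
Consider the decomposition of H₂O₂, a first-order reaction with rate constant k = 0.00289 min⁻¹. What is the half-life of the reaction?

239.8 min

Step 1: For a first-order reaction, t₁/₂ = ln(2)/k
Step 2: t₁/₂ = ln(2)/0.00289
Step 3: t₁/₂ = 0.6931/0.00289 = 239.8 min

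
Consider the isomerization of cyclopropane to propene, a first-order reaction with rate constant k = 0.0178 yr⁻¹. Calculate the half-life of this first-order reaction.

38.94 yr

Step 1: For a first-order reaction, t₁/₂ = ln(2)/k
Step 2: t₁/₂ = ln(2)/0.0178
Step 3: t₁/₂ = 0.6931/0.0178 = 38.94 yr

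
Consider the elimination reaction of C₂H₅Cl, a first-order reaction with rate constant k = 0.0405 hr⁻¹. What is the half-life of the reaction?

17.11 hr

Step 1: For a first-order reaction, t₁/₂ = ln(2)/k
Step 2: t₁/₂ = ln(2)/0.0405
Step 3: t₁/₂ = 0.6931/0.0405 = 17.11 hr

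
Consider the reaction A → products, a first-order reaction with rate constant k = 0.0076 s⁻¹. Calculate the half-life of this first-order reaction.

91.2 s

Step 1: For a first-order reaction, t₁/₂ = ln(2)/k
Step 2: t₁/₂ = ln(2)/0.0076
Step 3: t₁/₂ = 0.6931/0.0076 = 91.2 s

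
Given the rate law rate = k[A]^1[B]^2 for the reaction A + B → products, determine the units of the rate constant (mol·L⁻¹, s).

(mol·L⁻¹)⁻²·s⁻¹

Step 1: Overall order = 1 + 2 = 3.
Step 2: rate has units mol·L⁻¹·s⁻¹; [A]^1[B]^2 has units (mol·L⁻¹)^3.
Step 3: k = rate/([A]^1[B]^2), so units of k = (mol·L⁻¹)^(1-3)·s⁻¹ = (mol·L⁻¹)⁻²·s⁻¹.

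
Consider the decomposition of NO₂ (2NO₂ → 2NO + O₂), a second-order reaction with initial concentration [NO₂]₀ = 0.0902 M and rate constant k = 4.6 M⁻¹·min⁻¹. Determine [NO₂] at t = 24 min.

0.008231 M

Step 1: For a second-order reaction: 1/[NO₂] = 1/[NO₂]₀ + kt
Step 2: 1/[NO₂] = 1/0.0902 + 4.6 × 24
Step 3: 1/[NO₂] = 11.09 + 110.4 = 121.5
Step 4: [NO₂] = 1/121.5 = 0.008231 M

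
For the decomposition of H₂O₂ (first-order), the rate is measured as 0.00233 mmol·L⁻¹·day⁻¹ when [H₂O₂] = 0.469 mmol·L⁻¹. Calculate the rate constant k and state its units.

0.004968 day⁻¹

Step 1: rate = k[H₂O₂]^1, so k = rate / [H₂O₂]^1.
Step 2: k = 0.00233 / (0.469)^1 = 0.00233 / 0.469.
Step 3: k = 0.004968 day⁻¹.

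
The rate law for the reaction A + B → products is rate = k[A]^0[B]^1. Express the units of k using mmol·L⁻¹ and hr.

hr⁻¹

Step 1: Overall order = 0 + 1 = 1.
Step 2: rate has units mmol·L⁻¹·hr⁻¹; [A]^0[B]^1 has units (mmol·L⁻¹)^1.
Step 3: k = rate/([A]^0[B]^1), so units of k = (mmol·L⁻¹)^(1-1)·hr⁻¹ = hr⁻¹.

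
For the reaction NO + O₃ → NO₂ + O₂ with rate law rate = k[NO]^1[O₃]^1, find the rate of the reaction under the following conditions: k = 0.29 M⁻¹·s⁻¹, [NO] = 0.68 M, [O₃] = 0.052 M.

0.01025 M/s

Step 1: The rate law is rate = k[NO]^1[O₃]^1
Step 2: Substitute: rate = 0.29 × (0.68)^1 × (0.052)^1
Step 3: rate = 0.29 × 0.68 × 0.052 = 0.0102544 M/s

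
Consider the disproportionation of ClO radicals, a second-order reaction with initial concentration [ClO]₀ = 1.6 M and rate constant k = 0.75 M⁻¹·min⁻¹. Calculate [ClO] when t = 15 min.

0.08421 M

Step 1: For a second-order reaction: 1/[ClO] = 1/[ClO]₀ + kt
Step 2: 1/[ClO] = 1/1.6 + 0.75 × 15
Step 3: 1/[ClO] = 0.625 + 11.25 = 11.88
Step 4: [ClO] = 1/11.88 = 0.08421 M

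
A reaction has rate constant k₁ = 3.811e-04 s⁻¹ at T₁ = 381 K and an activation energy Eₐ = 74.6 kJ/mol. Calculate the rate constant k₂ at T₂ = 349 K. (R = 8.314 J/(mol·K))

4.398e-05 s⁻¹

Step 1: Use the two-temperature Arrhenius form: ln(k₂/k₁) = -Eₐ/R × (1/T₂ - 1/T₁)
Step 2: Convert Eₐ to J/mol: 74.6 kJ/mol = 74600 J/mol
Step 3: 1/T₂ - 1/T₁ = 1/349 - 1/381 = 2.406576e-04 K⁻¹
Step 4: ln(k₂/k₁) = -74600/8.314 × 2.406576e-04 = -2.15938
Step 5: k₂ = k₁ × exp(-2.15938) = 3.811e-04 × 1.15397e-01 = 4.398e-05 s⁻¹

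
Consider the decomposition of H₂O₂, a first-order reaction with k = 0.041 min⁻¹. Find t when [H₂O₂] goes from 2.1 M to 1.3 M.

11.7 min

Step 1: For first-order: t = ln([H₂O₂]₀/[H₂O₂])/k
Step 2: t = ln(2.1/1.3)/0.041
Step 3: t = ln(1.615)/0.041
Step 4: t = 0.4796/0.041 = 11.7 min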